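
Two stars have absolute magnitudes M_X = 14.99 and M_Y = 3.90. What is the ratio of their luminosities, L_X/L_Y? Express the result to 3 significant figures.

L_X/L_Y ≈ 3.66×10^-5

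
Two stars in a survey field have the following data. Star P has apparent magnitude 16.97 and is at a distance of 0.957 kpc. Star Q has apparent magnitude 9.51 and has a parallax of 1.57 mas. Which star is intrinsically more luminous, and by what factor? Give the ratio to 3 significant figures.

Star P: d = 0.957 kpc = 957.0 pc
Star P: M = m − 5 log₁₀ d + 5 = 16.97 − 5·2.9809 + 5 = 7.065
Star Q: p = 1.57 mas = 1.57×10^-3″ → d = 1/p = 636.9 pc
Star Q: M = m − 5 log₁₀ d + 5 = 9.51 − 5·2.8041 + 5 = 0.489
ΔM = M_P − M_Q = 7.065 − (0.489) = 6.576; smaller M is more luminous → Star Q.
L ratio = 10^(0.4 |ΔM|) = 10^2.630 = 426.9

Star Q is more luminous, by a factor of 427.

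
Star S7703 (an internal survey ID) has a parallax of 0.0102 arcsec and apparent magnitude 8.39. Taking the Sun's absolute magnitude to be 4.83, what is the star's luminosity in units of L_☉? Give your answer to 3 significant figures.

d = 1/p = 1/0.0102″ = 98.04 pc
M = m − 5 log₁₀ d + 5 = 8.39 − 5·1.9914 + 5 = 3.433
M − M_☉ = 3.433 − 4.83 = -1.397
L/L_☉ = 10^(−0.4 × -1.397) = 3.621

L/L_☉ ≈ 3.62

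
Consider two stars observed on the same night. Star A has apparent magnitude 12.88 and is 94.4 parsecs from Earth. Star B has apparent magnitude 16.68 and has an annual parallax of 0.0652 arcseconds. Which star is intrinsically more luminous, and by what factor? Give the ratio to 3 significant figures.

Star A is more luminous, by a factor of 1250.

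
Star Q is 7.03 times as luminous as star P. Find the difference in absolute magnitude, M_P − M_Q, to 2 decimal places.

M_P − M_Q ≈ 2.12

Pogson: ΔM = −2.5 log₁₀(ratio) = −2.5 log₁₀(7.03) = −2.5 × 0.8470 = -2.117
Star Q is brighter so has the smaller magnitude: M_P − M_Q is positive.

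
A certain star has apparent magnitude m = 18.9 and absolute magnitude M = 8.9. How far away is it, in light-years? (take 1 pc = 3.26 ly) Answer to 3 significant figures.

d ≈ 3260 ly

μ = m − M = 10.000
m − M = 5 log₁₀ d − 5
log₁₀ d = (m − M)/5 + 1 = 3.0000
d = 10^3.0000 = 1000 pc
= 3260 ly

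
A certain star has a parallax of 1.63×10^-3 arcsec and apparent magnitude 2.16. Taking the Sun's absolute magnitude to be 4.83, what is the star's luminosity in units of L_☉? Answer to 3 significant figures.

L/L_☉ ≈ 44000

d = 1/p = 1/1.63×10^-3″ = 613.5 pc
M = m − 5 log₁₀ d + 5 = 2.16 − 5·2.7878 + 5 = -6.779
M − M_☉ = -6.779 − 4.83 = -11.609
L/L_☉ = 10^(−0.4 × -11.609) = 44020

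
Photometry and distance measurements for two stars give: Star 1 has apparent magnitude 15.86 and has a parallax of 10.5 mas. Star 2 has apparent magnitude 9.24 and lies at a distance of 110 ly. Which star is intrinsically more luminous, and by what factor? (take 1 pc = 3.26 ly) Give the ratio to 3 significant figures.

Star 2 is more luminous, by a factor of 55.8.

Star 1: p = 10.5 mas = 0.0105″ → d = 1/p = 95.24 pc
Star 1: M = m − 5 log₁₀ d + 5 = 15.86 − 5·1.9788 + 5 = 10.966
Star 2: d = 110 ly / 3.26 = 33.74 pc
Star 2: M = m − 5 log₁₀ d + 5 = 9.24 − 5·1.5282 + 5 = 6.599
ΔM = M_1 − M_2 = 10.966 − (6.599) = 4.367; smaller M is more luminous → Star 2.
L ratio = 10^(0.4 |ΔM|) = 10^1.747 = 55.81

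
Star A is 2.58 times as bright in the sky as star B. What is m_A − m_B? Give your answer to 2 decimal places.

m_A − m_B ≈ -1.03

Pogson: Δm = −2.5 log₁₀(ratio) = −2.5 log₁₀(2.58) = −2.5 × 0.4116 = -1.029
Star A is brighter, so it has the smaller magnitude: the difference is negative.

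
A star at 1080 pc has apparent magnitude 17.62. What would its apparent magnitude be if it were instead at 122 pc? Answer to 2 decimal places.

m ≈ 12.88

Flux ∝ 1/d², so Δm = 5 log₁₀(d₂/d₁) = 5 log₁₀(122/1080) = -4.735
m₂ = m₁ + Δm = 17.62 + (-4.735) = 12.885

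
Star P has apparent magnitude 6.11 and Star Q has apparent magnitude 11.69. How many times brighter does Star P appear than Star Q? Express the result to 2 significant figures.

Δm = 6.11 − (11.69) = -5.58
Flux ratio = 10^(−0.4 Δm) = 10^(−0.4 × -5.58) = 10^2.232 = 170.6

170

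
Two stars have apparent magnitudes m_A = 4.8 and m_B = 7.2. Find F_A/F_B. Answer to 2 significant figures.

F_A/F_B ≈ 9.1

Δm = 4.8 − (7.2) = -2.4
Flux ratio = 10^(−0.4 Δm) = 10^(−0.4 × -2.4) = 10^0.960 = 9.120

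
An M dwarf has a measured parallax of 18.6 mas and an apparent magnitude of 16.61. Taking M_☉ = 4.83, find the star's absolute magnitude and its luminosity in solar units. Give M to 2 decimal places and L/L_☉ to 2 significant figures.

d = 1/p = 1000/18.6 mas = 53.76 pc
M = m − 5 log₁₀ d + 5 = 16.61 − 5·1.7305 + 5 = 12.958
M − M_☉ = 12.958 − 4.83 = 8.128
L/L_☉ = 10^(−0.4 × 8.128) = 5.610×10^-4

M ≈ 12.96; L/L_☉ ≈ 5.6×10^-4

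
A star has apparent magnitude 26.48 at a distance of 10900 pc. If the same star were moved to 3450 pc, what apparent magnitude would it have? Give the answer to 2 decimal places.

m ≈ 23.98

Flux ∝ 1/d², so Δm = 5 log₁₀(d₂/d₁) = 5 log₁₀(3450/10900) = -2.498
m₂ = m₁ + Δm = 26.48 + (-2.498) = 23.982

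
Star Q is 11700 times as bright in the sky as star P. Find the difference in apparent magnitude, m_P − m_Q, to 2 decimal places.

m_P − m_Q ≈ 10.17

Pogson: Δm = −2.5 log₁₀(ratio) = −2.5 log₁₀(11700) = −2.5 × 4.0682 = -10.170
Star Q is brighter so has the smaller magnitude: m_P − m_Q is positive.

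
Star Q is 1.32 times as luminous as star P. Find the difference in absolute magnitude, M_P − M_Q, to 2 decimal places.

M_P − M_Q ≈ 0.30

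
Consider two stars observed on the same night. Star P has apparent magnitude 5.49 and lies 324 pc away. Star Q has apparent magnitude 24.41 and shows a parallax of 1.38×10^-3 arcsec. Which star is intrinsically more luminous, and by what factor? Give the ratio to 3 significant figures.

Star P: M = m − 5 log₁₀ d + 5 = 5.49 − 5·2.5105 + 5 = -2.063
Star Q: d = 1/p = 1/1.38×10^-3″ = 724.6 pc
Star Q: M = m − 5 log₁₀ d + 5 = 24.41 − 5·2.8601 + 5 = 15.109
ΔM = M_P − M_Q = -2.063 − (15.109) = -17.172; smaller M is more luminous → Star P.
L ratio = 10^(0.4 |ΔM|) = 10^6.869 = 7.393×10^6

Star P is more luminous, by a factor of 7.39×10^6.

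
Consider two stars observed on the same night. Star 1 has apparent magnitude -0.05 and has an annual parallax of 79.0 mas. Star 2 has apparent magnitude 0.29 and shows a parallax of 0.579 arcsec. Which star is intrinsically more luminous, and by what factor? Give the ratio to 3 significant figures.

Star 1 is more luminous, by a factor of 73.5.

Star 1: p = 79.0 mas = 0.0790″ → d = 1/p = 12.66 pc
Star 1: M = m − 5 log₁₀ d + 5 = -0.05 − 5·1.1024 + 5 = -0.562
Star 2: d = 1/p = 1/0.579″ = 1.727 pc
Star 2: M = m − 5 log₁₀ d + 5 = 0.29 − 5·0.2373 + 5 = 4.103
ΔM = M_1 − M_2 = -0.562 − (4.103) = -4.665; smaller M is more luminous → Star 1.
L ratio = 10^(0.4 |ΔM|) = 10^1.866 = 73.47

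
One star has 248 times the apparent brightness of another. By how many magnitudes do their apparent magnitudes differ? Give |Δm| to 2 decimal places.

|Δm| ≈ 5.99

Pogson: Δm = −2.5 log₁₀(ratio) = −2.5 log₁₀(248) = −2.5 × 2.3945 = -5.986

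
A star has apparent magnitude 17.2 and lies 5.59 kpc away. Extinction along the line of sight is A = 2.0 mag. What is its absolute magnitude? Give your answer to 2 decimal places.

M ≈ 1.46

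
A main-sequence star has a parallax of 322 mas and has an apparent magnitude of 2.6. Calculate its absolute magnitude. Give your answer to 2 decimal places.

M ≈ 5.14

p = 322 mas = 0.322″ → d = 1/p = 3.106 pc
5 log₁₀(d/10 pc) = 5 log₁₀(3.106) − 5 = -2.539
M = m − 5 log₁₀(d/10) = 2.6 + 2.539 = 5.139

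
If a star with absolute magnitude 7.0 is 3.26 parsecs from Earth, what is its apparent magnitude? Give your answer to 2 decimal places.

m ≈ 4.57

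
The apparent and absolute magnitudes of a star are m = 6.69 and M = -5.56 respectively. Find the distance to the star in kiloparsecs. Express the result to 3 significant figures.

d ≈ 2.82 kpc

Distance modulus: m − M = 6.69 − (-5.56) = 12.250
m − M = 5 log₁₀ d − 5
log₁₀ d = (m − M)/5 + 1 = 3.4500
d = 10^3.4500 = 2818 pc
= 2.818 kpc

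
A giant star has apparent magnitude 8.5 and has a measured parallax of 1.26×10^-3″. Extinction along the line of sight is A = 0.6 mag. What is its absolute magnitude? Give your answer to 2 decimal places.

M ≈ -1.60

d = 1/p = 1/1.26×10^-3″ = 793.7 pc
5 log₁₀(d/10 pc) = 5 log₁₀(793.7) − 5 = 9.498
M = m − 5 log₁₀(d/10) − A = 8.5 − 9.498 − 0.6 = -1.598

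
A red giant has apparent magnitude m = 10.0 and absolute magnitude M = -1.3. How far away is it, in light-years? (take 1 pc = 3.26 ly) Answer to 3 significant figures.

Distance modulus: m − M = 10.0 − (-1.3) = 11.300
m − M = 5 log₁₀ d − 5
log₁₀ d = (m − M)/5 + 1 = 3.2600
d = 10^3.2600 = 1820 pc
= 5932 ly

d ≈ 5930 ly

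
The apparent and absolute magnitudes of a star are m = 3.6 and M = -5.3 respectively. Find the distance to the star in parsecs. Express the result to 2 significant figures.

Distance modulus: m − M = 3.6 − (-5.3) = 8.900
m − M = 5 log₁₀ d − 5
log₁₀ d = (m − M)/5 + 1 = 2.7800
d = 10^2.7800 = 602.6 pc

d ≈ 600 pc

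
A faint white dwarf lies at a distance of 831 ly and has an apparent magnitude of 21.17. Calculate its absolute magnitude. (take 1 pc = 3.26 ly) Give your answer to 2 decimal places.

M ≈ 14.14

d = 831 ly / 3.26 = 254.9 pc
5 log₁₀(d/10 pc) = 5 log₁₀(254.9) − 5 = 7.032
M = m − 5 log₁₀(d/10) = 21.17 − 7.032 = 14.138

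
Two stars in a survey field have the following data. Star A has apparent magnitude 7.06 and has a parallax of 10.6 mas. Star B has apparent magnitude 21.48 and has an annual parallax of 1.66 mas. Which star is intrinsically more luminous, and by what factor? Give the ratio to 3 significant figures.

Star A is more luminous, by a factor of 14400.

Star A: p = 10.6 mas = 0.0106″ → d = 1/p = 94.34 pc
Star A: M = m − 5 log₁₀ d + 5 = 7.06 − 5·1.9747 + 5 = 2.187
Star B: p = 1.66 mas = 1.66×10^-3″ → d = 1/p = 602.4 pc
Star B: M = m − 5 log₁₀ d + 5 = 21.48 − 5·2.7799 + 5 = 12.581
ΔM = M_A − M_B = 2.187 − (12.581) = -10.394; smaller M is more luminous → Star A.
L ratio = 10^(0.4 |ΔM|) = 10^4.158 = 14370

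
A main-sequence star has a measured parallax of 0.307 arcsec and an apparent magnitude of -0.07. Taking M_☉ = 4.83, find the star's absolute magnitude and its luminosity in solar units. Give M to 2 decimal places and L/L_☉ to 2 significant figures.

M ≈ 2.37; L/L_☉ ≈ 9.7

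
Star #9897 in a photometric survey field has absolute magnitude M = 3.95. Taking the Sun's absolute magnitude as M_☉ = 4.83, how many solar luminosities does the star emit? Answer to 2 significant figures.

L/L_☉ ≈ 2.2

M − M_☉ = 3.95 − 4.83 = -0.880
L/L_☉ = 10^(−0.4 (M − M_☉)) = 10^0.352 = 2.249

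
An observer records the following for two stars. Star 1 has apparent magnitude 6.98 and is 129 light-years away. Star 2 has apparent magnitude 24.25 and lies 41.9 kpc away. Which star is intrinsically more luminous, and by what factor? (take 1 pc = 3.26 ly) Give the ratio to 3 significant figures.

Star 1: d = 129 ly / 3.26 = 39.57 pc
Star 1: M = m − 5 log₁₀ d + 5 = 6.98 − 5·1.5974 + 5 = 3.993
Star 2: d = 41.9 kpc = 41900 pc
Star 2: M = m − 5 log₁₀ d + 5 = 24.25 − 5·4.6222 + 5 = 6.139
ΔM = M_1 − M_2 = 3.993 − (6.139) = -2.146; smaller M is more luminous → Star 1.
L ratio = 10^(0.4 |ΔM|) = 10^0.858 = 7.216

Star 1 is more luminous, by a factor of 7.22.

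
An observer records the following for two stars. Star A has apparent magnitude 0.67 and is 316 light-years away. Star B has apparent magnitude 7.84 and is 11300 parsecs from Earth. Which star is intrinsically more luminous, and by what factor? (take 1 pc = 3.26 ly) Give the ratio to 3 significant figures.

Star B is more luminous, by a factor of 18.4.

Star A: d = 316 ly / 3.26 = 96.93 pc
Star A: M = m − 5 log₁₀ d + 5 = 0.67 − 5·1.9865 + 5 = -4.262
Star B: M = m − 5 log₁₀ d + 5 = 7.84 − 5·4.0531 + 5 = -7.425
ΔM = M_A − M_B = -4.262 − (-7.425) = 3.163; smaller M is more luminous → Star B.
L ratio = 10^(0.4 |ΔM|) = 10^1.265 = 18.42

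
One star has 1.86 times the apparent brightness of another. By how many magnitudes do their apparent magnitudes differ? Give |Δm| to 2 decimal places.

|Δm| ≈ 0.67

Pogson: Δm = −2.5 log₁₀(ratio) = −2.5 log₁₀(1.86) = −2.5 × 0.2695 = -0.674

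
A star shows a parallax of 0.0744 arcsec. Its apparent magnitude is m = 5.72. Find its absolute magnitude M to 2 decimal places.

M ≈ 5.08

d = 1/p = 1/0.0744″ = 13.44 pc
5 log₁₀(d/10 pc) = 5 log₁₀(13.44) − 5 = 0.642
M = m − 5 log₁₀(d/10) = 5.72 − 0.642 = 5.078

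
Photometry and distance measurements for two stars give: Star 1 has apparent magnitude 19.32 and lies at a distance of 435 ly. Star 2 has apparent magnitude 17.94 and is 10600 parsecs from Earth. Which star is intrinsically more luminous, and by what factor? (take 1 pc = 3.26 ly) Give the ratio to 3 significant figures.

Star 1: d = 435 ly / 3.26 = 133.4 pc
Star 1: M = m − 5 log₁₀ d + 5 = 19.32 − 5·2.1253 + 5 = 13.694
Star 2: M = m − 5 log₁₀ d + 5 = 17.94 − 5·4.0253 + 5 = 2.813
ΔM = M_1 − M_2 = 13.694 − (2.813) = 10.880; smaller M is more luminous → Star 2.
L ratio = 10^(0.4 |ΔM|) = 10^4.352 = 22490

Star 2 is more luminous, by a factor of 22500.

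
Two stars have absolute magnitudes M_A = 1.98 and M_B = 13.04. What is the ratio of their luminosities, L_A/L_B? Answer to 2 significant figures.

L_A/L_B ≈ 27000

ΔM = M_A − M_B = -11.06
L_A/L_B = 10^(−0.4 ΔM) = 10^4.424 = 26550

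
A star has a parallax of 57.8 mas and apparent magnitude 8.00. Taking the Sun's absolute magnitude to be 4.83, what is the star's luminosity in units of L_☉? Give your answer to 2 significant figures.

L/L_☉ ≈ 0.16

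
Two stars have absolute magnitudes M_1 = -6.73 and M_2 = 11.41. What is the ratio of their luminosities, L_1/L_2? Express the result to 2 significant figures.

ΔM = M_1 − M_2 = -18.14
L_1/L_2 = 10^(−0.4 ΔM) = 10^7.256 = 1.803×10^7

L_1/L_2 ≈ 1.8×10^7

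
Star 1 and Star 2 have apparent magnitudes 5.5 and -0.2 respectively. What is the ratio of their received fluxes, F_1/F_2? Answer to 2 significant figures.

Magnitude difference = 5.7
Flux ratio = 10^(−0.4 Δm) = 10^(−0.4 × 5.7) = 10^-2.280 = 5.248×10^-3

F_1/F_2 ≈ 5.2×10^-3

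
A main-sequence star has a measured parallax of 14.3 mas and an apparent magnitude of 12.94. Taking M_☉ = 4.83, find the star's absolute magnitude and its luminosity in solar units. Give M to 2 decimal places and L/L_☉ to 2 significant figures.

M ≈ 8.72; L/L_☉ ≈ 0.028

d = 1/p = 1000/14.3 mas = 69.93 pc
M = m − 5 log₁₀ d + 5 = 12.94 − 5·1.8447 + 5 = 8.717
M − M_☉ = 8.717 − 4.83 = 3.887
L/L_☉ = 10^(−0.4 × 3.887) = 0.02788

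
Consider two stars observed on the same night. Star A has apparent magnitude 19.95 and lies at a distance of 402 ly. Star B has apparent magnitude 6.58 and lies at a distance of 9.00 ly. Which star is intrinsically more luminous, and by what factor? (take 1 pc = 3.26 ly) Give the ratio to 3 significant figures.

Star A: d = 402 ly / 3.26 = 123.3 pc
Star A: M = m − 5 log₁₀ d + 5 = 19.95 − 5·2.0910 + 5 = 14.495
Star B: d = 9.00 ly / 3.26 = 2.761 pc
Star B: M = m − 5 log₁₀ d + 5 = 6.58 − 5·0.4410 + 5 = 9.375
ΔM = M_A − M_B = 14.495 − (9.375) = 5.120; smaller M is more luminous → Star B.
L ratio = 10^(0.4 |ΔM|) = 10^2.048 = 111.7

Star B is more luminous, by a factor of 112.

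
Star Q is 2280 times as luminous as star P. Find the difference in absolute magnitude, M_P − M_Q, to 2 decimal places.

Pogson: ΔM = −2.5 log₁₀(ratio) = −2.5 log₁₀(2280) = −2.5 × 3.3579 = -8.395
Star Q is brighter so has the smaller magnitude: M_P − M_Q is positive.

M_P − M_Q ≈ 8.39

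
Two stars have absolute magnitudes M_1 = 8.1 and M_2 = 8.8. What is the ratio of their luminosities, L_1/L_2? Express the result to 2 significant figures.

ΔM = M_1 − M_2 = -0.7
L_1/L_2 = 10^(−0.4 ΔM) = 10^0.280 = 1.905

L_1/L_2 ≈ 1.9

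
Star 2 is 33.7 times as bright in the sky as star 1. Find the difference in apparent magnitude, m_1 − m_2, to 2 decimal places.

Pogson: Δm = −2.5 log₁₀(ratio) = −2.5 log₁₀(33.7) = −2.5 × 1.5276 = -3.819
Star 2 is brighter so has the smaller magnitude: m_1 − m_2 is positive.

m_1 − m_2 ≈ 3.82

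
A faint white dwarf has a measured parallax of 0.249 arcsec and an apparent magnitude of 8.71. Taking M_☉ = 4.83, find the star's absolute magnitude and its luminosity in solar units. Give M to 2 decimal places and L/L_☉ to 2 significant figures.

M ≈ 10.69; L/L_☉ ≈ 4.5×10^-3

d = 1/p = 1/0.249″ = 4.016 pc
M = m − 5 log₁₀ d + 5 = 8.71 − 5·0.6038 + 5 = 10.691
M − M_☉ = 10.691 − 4.83 = 5.861
L/L_☉ = 10^(−0.4 × 5.861) = 4.525×10^-3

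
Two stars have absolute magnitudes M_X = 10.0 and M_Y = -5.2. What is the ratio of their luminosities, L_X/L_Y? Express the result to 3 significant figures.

L_X/L_Y ≈ 8.32×10^-7

ΔM = M_X − M_Y = 15.2
L_X/L_Y = 10^(−0.4 ΔM) = 10^-6.080 = 8.318×10^-7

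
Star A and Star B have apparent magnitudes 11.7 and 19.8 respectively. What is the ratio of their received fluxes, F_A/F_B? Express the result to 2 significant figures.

F_A/F_B ≈ 1700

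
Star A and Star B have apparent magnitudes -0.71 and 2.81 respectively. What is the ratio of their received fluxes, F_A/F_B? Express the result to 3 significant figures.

F_A/F_B ≈ 25.6

Δm = -0.71 − (2.81) = -3.52
Flux ratio = 10^(−0.4 Δm) = 10^(−0.4 × -3.52) = 10^1.408 = 25.59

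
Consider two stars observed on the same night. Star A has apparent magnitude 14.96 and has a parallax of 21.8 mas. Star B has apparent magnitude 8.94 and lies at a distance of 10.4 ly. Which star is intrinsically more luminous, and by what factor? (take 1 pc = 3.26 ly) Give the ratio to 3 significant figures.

Star B is more luminous, by a factor of 1.24.

Star A: p = 21.8 mas = 0.0218″ → d = 1/p = 45.87 pc
Star A: M = m − 5 log₁₀ d + 5 = 14.96 − 5·1.6615 + 5 = 11.652
Star B: d = 10.4 ly / 3.26 = 3.190 pc
Star B: M = m − 5 log₁₀ d + 5 = 8.94 − 5·0.5038 + 5 = 11.421
ΔM = M_A − M_B = 11.652 − (11.421) = 0.231; smaller M is more luminous → Star B.
L ratio = 10^(0.4 |ΔM|) = 10^0.093 = 1.237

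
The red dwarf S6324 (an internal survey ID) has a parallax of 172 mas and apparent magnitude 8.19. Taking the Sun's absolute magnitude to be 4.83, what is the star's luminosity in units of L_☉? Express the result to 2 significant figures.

d = 1/p = 1000/172 mas = 5.814 pc
M = m − 5 log₁₀ d + 5 = 8.19 − 5·0.7645 + 5 = 9.368
M − M_☉ = 9.368 − 4.83 = 4.538
L/L_☉ = 10^(−0.4 × 4.538) = 0.01531

L/L_☉ ≈ 0.015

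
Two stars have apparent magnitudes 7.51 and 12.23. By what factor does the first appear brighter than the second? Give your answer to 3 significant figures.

Δm = 7.51 − (12.23) = -4.72
Flux ratio = 10^(−0.4 Δm) = 10^(−0.4 × -4.72) = 10^1.888 = 77.27

77.3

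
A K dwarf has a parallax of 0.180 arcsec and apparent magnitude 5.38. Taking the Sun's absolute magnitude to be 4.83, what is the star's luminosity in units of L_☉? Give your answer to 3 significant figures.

d = 1/p = 1/0.180″ = 5.556 pc
M = m − 5 log₁₀ d + 5 = 5.38 − 5·0.7447 + 5 = 6.656
M − M_☉ = 6.656 − 4.83 = 1.826
L/L_☉ = 10^(−0.4 × 1.826) = 0.1860

L/L_☉ ≈ 0.186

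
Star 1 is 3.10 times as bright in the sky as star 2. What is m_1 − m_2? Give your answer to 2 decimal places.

m_1 − m_2 ≈ -1.23

Pogson: Δm = −2.5 log₁₀(ratio) = −2.5 log₁₀(3.10) = −2.5 × 0.4914 = -1.228
Star 1 is brighter, so it has the smaller magnitude: the difference is negative.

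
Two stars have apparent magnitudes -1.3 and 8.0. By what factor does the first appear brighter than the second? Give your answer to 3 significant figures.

Δm = -1.3 − (8.0) = -9.3
Flux ratio = 10^(−0.4 Δm) = 10^(−0.4 × -9.3) = 10^3.720 = 5248

5250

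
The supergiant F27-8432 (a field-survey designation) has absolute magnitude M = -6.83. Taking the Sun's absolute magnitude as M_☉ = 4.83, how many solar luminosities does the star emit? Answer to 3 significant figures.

M − M_☉ = -6.83 − 4.83 = -11.660
L/L_☉ = 10^(−0.4 (M − M_☉)) = 10^4.664 = 46130

L/L_☉ ≈ 46100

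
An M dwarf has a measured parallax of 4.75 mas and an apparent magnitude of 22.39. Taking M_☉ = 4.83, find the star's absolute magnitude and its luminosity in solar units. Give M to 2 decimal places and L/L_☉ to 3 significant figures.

M ≈ 15.77; L/L_☉ ≈ 4.19×10^-5

d = 1/p = 1000/4.75 mas = 210.5 pc
M = m − 5 log₁₀ d + 5 = 22.39 − 5·2.3233 + 5 = 15.773
M − M_☉ = 15.773 − 4.83 = 10.943
L/L_☉ = 10^(−0.4 × 10.943) = 4.194×10^-5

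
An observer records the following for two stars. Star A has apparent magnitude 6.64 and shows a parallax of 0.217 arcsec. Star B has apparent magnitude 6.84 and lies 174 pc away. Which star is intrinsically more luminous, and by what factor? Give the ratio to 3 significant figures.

Star B is more luminous, by a factor of 1190.

Star A: d = 1/p = 1/0.217″ = 4.608 pc
Star A: M = m − 5 log₁₀ d + 5 = 6.64 − 5·0.6635 + 5 = 8.322
Star B: M = m − 5 log₁₀ d + 5 = 6.84 − 5·2.2405 + 5 = 0.637
ΔM = M_A − M_B = 8.322 − (0.637) = 7.685; smaller M is more luminous → Star B.
L ratio = 10^(0.4 |ΔM|) = 10^3.074 = 1186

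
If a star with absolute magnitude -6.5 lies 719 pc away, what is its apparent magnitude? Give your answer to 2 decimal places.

m ≈ 2.78

m = M + 5 log₁₀ d − 5 = -6.5 + 5·2.8567 − 5 = 2.784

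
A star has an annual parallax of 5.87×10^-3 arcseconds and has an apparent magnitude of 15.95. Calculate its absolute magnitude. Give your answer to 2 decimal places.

M ≈ 9.79

d = 1/p = 1/5.87×10^-3″ = 170.4 pc
5 log₁₀(d/10 pc) = 5 log₁₀(170.4) − 5 = 6.157
M = m − 5 log₁₀(d/10) = 15.95 − 6.157 = 9.793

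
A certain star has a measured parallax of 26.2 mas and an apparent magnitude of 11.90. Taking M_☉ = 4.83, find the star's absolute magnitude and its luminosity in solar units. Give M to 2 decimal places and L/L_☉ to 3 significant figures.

M ≈ 8.99; L/L_☉ ≈ 0.0216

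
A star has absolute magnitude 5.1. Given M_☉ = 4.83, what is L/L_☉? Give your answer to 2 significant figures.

M − M_☉ = 5.1 − 4.83 = 0.270
L/L_☉ = 10^(−0.4 (M − M_☉)) = 10^-0.108 = 0.7798

L/L_☉ ≈ 0.78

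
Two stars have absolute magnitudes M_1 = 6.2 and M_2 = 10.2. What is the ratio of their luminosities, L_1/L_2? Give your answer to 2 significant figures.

L_1/L_2 ≈ 40

ΔM = M_1 − M_2 = -4.0
L_1/L_2 = 10^(−0.4 ΔM) = 10^1.600 = 39.81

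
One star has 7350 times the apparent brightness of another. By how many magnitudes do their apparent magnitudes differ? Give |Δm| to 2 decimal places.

Pogson: Δm = −2.5 log₁₀(ratio) = −2.5 log₁₀(7350) = −2.5 × 3.8663 = -9.666

|Δm| ≈ 9.67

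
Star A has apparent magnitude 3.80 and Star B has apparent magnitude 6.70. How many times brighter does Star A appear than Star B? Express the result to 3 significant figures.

14.5

Δm = 3.80 − (6.70) = -2.90
Flux ratio = 10^(−0.4 Δm) = 10^(−0.4 × -2.90) = 10^1.160 = 14.45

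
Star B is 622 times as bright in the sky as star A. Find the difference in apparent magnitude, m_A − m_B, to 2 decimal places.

m_A − m_B ≈ 6.98

Pogson: Δm = −2.5 log₁₀(ratio) = −2.5 log₁₀(622) = −2.5 × 2.7938 = -6.984
Star B is brighter so has the smaller magnitude: m_A − m_B is positive.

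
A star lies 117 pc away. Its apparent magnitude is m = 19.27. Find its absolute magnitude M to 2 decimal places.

5 log₁₀(d/10 pc) = 5 log₁₀(117.0) − 5 = 5.341
M = m − 5 log₁₀(d/10) = 19.27 − 5.341 = 13.929

M ≈ 13.93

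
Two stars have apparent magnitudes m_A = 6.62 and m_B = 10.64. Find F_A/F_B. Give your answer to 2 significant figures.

Magnitude difference = -4.02
Flux ratio = 10^(−0.4 Δm) = 10^(−0.4 × -4.02) = 10^1.608 = 40.55

F_A/F_B ≈ 41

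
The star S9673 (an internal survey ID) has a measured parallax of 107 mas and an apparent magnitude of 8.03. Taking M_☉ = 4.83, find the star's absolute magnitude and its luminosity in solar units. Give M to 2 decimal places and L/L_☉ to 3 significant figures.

M ≈ 8.18; L/L_☉ ≈ 0.0458

d = 1/p = 1000/107 mas = 9.346 pc
M = m − 5 log₁₀ d + 5 = 8.03 − 5·0.9706 + 5 = 8.177
M − M_☉ = 8.177 − 4.83 = 3.347
L/L_☉ = 10^(−0.4 × 3.347) = 0.04584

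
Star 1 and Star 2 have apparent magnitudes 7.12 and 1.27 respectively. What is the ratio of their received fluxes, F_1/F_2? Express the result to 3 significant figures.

Magnitude difference = 5.85
Flux ratio = 10^(−0.4 Δm) = 10^(−0.4 × 5.85) = 10^-2.340 = 4.571×10^-3

F_1/F_2 ≈ 4.57×10^-3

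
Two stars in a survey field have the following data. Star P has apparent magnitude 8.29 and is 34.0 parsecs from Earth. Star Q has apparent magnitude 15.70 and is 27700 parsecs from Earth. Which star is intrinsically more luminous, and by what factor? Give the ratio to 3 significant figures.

Star P: M = m − 5 log₁₀ d + 5 = 8.29 − 5·1.5315 + 5 = 5.633
Star Q: M = m − 5 log₁₀ d + 5 = 15.70 − 5·4.4425 + 5 = -1.512
ΔM = M_P − M_Q = 5.633 − (-1.512) = 7.145; smaller M is more luminous → Star Q.
L ratio = 10^(0.4 |ΔM|) = 10^2.858 = 721.1

Star Q is more luminous, by a factor of 721.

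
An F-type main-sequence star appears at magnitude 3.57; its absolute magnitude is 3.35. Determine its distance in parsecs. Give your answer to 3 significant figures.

d ≈ 11.1 pc

Distance modulus: m − M = 3.57 − (3.35) = 0.220
m − M = 5 log₁₀ d − 5
log₁₀ d = (m − M)/5 + 1 = 1.0440
d = 10^1.0440 = 11.07 pc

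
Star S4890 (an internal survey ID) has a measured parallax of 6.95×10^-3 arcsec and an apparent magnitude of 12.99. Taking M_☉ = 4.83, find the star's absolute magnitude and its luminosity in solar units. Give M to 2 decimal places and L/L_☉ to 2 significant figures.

d = 1/p = 1/6.95×10^-3″ = 143.9 pc
M = m − 5 log₁₀ d + 5 = 12.99 − 5·2.1580 + 5 = 7.200
M − M_☉ = 7.200 − 4.83 = 2.370
L/L_☉ = 10^(−0.4 × 2.370) = 0.1127

M ≈ 7.20; L/L_☉ ≈ 0.11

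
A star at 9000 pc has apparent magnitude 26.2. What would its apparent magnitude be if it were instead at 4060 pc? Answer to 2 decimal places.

m ≈ 24.47

Flux ∝ 1/d², so Δm = 5 log₁₀(d₂/d₁) = 5 log₁₀(4060/9000) = -1.729
m₂ = m₁ + Δm = 26.2 + (-1.729) = 24.471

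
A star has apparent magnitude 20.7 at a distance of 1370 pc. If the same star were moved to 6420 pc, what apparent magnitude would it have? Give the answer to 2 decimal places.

Flux ∝ 1/d², so Δm = 5 log₁₀(d₂/d₁) = 5 log₁₀(6420/1370) = 3.354
m₂ = m₁ + Δm = 20.7 + (3.354) = 24.054

m ≈ 24.05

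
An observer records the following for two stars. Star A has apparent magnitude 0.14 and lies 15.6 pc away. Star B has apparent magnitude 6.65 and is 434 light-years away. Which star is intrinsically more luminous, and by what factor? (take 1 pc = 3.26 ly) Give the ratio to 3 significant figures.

Star A is more luminous, by a factor of 5.52.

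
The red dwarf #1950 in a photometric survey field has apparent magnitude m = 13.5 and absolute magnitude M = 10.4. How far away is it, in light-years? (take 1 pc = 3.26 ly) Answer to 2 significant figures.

d ≈ 140 ly

Distance modulus: m − M = 13.5 − (10.4) = 3.100
m − M = 5 log₁₀ d − 5
log₁₀ d = (m − M)/5 + 1 = 1.6200
d = 10^1.6200 = 41.69 pc
= 135.9 ly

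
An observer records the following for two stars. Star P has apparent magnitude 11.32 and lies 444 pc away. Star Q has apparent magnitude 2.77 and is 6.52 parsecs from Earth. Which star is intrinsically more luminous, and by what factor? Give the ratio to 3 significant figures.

Star P is more luminous, by a factor of 1.76.

Star P: M = m − 5 log₁₀ d + 5 = 11.32 − 5·2.6474 + 5 = 3.083
Star Q: M = m − 5 log₁₀ d + 5 = 2.77 − 5·0.8142 + 5 = 3.699
ΔM = M_P − M_Q = 3.083 − (3.699) = -0.616; smaller M is more luminous → Star P.
L ratio = 10^(0.4 |ΔM|) = 10^0.246 = 1.763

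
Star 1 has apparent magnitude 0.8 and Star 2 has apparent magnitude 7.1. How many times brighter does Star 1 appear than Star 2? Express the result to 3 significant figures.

Δm = 0.8 − (7.1) = -6.3
Flux ratio = 10^(−0.4 Δm) = 10^(−0.4 × -6.3) = 10^2.520 = 331.1

331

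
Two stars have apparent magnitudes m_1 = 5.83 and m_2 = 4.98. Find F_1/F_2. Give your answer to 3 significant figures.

Δm = 5.83 − (4.98) = 0.85
Flux ratio = 10^(−0.4 Δm) = 10^(−0.4 × 0.85) = 10^-0.340 = 0.4571

F_1/F_2 ≈ 0.457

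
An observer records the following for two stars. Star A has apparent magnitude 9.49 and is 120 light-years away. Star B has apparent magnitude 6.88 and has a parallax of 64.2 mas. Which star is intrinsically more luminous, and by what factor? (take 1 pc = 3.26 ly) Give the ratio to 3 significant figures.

Star B is more luminous, by a factor of 1.98.

Star A: d = 120 ly / 3.26 = 36.81 pc
Star A: M = m − 5 log₁₀ d + 5 = 9.49 − 5·1.5660 + 5 = 6.660
Star B: p = 64.2 mas = 0.0642″ → d = 1/p = 15.58 pc
Star B: M = m − 5 log₁₀ d + 5 = 6.88 − 5·1.1925 + 5 = 5.918
ΔM = M_A − M_B = 6.660 − (5.918) = 0.743; smaller M is more luminous → Star B.
L ratio = 10^(0.4 |ΔM|) = 10^0.297 = 1.982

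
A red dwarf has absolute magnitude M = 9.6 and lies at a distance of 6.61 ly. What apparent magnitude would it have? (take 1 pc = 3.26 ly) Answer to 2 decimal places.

d = 6.61 ly / 3.26 = 2.028 pc
m = M + 5 log₁₀ d − 5 = 9.6 + 5·0.3070 − 5 = 6.135

m ≈ 6.13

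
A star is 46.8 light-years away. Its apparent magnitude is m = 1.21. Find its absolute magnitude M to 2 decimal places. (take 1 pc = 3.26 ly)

d = 46.8 ly / 3.26 = 14.36 pc
5 log₁₀(d/10 pc) = 5 log₁₀(14.36) − 5 = 0.785
M = m − 5 log₁₀(d/10) = 1.21 − 0.785 = 0.425

M ≈ 0.42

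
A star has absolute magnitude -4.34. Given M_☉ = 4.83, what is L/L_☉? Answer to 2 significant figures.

M − M_☉ = -4.34 − 4.83 = -9.170
L/L_☉ = 10^(−0.4 (M − M_☉)) = 10^3.668 = 4656

L/L_☉ ≈ 4700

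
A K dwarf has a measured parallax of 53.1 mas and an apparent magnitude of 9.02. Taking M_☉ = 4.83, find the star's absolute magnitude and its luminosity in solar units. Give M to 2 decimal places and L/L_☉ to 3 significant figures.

d = 1/p = 1000/53.1 mas = 18.83 pc
M = m − 5 log₁₀ d + 5 = 9.02 − 5·1.2749 + 5 = 7.645
M − M_☉ = 7.645 − 4.83 = 2.815
L/L_☉ = 10^(−0.4 × 2.815) = 0.07478

M ≈ 7.65; L/L_☉ ≈ 0.0748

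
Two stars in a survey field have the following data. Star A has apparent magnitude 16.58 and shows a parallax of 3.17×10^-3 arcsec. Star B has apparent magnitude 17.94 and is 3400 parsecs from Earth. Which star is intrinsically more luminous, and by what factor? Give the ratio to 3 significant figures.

Star B is more luminous, by a factor of 33.2.

Star A: d = 1/p = 1/3.17×10^-3″ = 315.5 pc
Star A: M = m − 5 log₁₀ d + 5 = 16.58 − 5·2.4989 + 5 = 9.085
Star B: M = m − 5 log₁₀ d + 5 = 17.94 − 5·3.5315 + 5 = 5.283
ΔM = M_A − M_B = 9.085 − (5.283) = 3.803; smaller M is more luminous → Star B.
L ratio = 10^(0.4 |ΔM|) = 10^1.521 = 33.20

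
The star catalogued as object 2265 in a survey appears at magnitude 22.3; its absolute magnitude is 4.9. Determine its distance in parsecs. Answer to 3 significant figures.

d ≈ 30200 pc

μ = m − M = 17.400
m − M = 5 log₁₀ d − 5
log₁₀ d = (m − M)/5 + 1 = 4.4800
d = 10^4.4800 = 30200 pc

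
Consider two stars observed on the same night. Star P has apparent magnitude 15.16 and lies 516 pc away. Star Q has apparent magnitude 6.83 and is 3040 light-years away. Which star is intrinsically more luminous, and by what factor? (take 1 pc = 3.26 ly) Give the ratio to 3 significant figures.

Star Q is more luminous, by a factor of 7010.

Star P: M = m − 5 log₁₀ d + 5 = 15.16 − 5·2.7126 + 5 = 6.597
Star Q: d = 3040 ly / 3.26 = 932.5 pc
Star Q: M = m − 5 log₁₀ d + 5 = 6.83 − 5·2.9697 + 5 = -3.018
ΔM = M_P − M_Q = 6.597 − (-3.018) = 9.615; smaller M is more luminous → Star Q.
L ratio = 10^(0.4 |ΔM|) = 10^3.846 = 7015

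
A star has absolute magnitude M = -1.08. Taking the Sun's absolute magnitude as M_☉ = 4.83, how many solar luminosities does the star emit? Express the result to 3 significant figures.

M − M_☉ = -1.08 − 4.83 = -5.910
L/L_☉ = 10^(−0.4 (M − M_☉)) = 10^2.364 = 231.2

L/L_☉ ≈ 231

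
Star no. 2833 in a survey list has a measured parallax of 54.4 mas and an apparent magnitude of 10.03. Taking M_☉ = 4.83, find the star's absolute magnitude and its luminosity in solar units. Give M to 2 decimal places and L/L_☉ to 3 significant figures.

d = 1/p = 1000/54.4 mas = 18.38 pc
M = m − 5 log₁₀ d + 5 = 10.03 − 5·1.2644 + 5 = 8.708
M − M_☉ = 8.708 − 4.83 = 3.878
L/L_☉ = 10^(−0.4 × 3.878) = 0.02811

M ≈ 8.71; L/L_☉ ≈ 0.0281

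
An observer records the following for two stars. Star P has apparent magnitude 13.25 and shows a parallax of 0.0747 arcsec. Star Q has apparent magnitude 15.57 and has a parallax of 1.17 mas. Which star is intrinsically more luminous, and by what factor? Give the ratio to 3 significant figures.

Star Q is more luminous, by a factor of 481.

Star P: d = 1/p = 1/0.0747″ = 13.39 pc
Star P: M = m − 5 log₁₀ d + 5 = 13.25 − 5·1.1267 + 5 = 12.617
Star Q: p = 1.17 mas = 1.17×10^-3″ → d = 1/p = 854.7 pc
Star Q: M = m − 5 log₁₀ d + 5 = 15.57 − 5·2.9318 + 5 = 5.911
ΔM = M_P − M_Q = 12.617 − (5.911) = 6.706; smaller M is more luminous → Star Q.
L ratio = 10^(0.4 |ΔM|) = 10^2.682 = 481.1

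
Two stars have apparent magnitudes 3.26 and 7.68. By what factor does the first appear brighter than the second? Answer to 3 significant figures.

Magnitude difference = -4.42
Flux ratio = 10^(−0.4 Δm) = 10^(−0.4 × -4.42) = 10^1.768 = 58.61

58.6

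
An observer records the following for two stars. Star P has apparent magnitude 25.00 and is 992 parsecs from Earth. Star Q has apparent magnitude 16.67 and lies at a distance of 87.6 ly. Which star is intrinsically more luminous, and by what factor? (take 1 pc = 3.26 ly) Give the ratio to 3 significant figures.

Star Q is more luminous, by a factor of 1.58.

Star P: M = m − 5 log₁₀ d + 5 = 25.00 − 5·2.9965 + 5 = 15.017
Star Q: d = 87.6 ly / 3.26 = 26.87 pc
Star Q: M = m − 5 log₁₀ d + 5 = 16.67 − 5·1.4293 + 5 = 14.524
ΔM = M_P − M_Q = 15.017 − (14.524) = 0.494; smaller M is more luminous → Star Q.
L ratio = 10^(0.4 |ΔM|) = 10^0.198 = 1.576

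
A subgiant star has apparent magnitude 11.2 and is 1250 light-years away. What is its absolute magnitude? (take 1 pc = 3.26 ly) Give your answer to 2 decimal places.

M ≈ 3.28

d = 1250 ly / 3.26 = 383.4 pc
5 log₁₀(d/10 pc) = 5 log₁₀(383.4) − 5 = 7.918
M = m − 5 log₁₀(d/10) = 11.2 − 7.918 = 3.282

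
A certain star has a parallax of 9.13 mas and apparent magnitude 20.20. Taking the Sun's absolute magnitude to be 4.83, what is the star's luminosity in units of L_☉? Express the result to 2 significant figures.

L/L_☉ ≈ 8.5×10^-5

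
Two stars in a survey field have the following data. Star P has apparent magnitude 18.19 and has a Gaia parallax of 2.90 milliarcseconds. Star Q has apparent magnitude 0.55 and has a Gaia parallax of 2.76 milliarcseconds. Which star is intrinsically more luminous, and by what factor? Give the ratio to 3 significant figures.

Star Q is more luminous, by a factor of 1.26×10^7.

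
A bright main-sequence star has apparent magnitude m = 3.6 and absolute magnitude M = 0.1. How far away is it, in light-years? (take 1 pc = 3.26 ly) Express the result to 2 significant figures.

d ≈ 160 ly

Distance modulus: m − M = 3.6 − (0.1) = 3.500
m − M = 5 log₁₀ d − 5
log₁₀ d = (m − M)/5 + 1 = 1.7000
d = 10^1.7000 = 50.12 pc
= 163.4 ly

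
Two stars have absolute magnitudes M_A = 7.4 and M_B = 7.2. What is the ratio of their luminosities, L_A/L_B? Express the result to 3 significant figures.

L_A/L_B ≈ 0.832

ΔM = M_A − M_B = 0.2
L_A/L_B = 10^(−0.4 ΔM) = 10^-0.080 = 0.8318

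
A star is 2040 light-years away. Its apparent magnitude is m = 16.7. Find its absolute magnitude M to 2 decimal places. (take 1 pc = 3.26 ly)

M ≈ 7.72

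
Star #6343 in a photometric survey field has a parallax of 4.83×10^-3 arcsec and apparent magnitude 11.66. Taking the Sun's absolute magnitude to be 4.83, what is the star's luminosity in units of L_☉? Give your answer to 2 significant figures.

L/L_☉ ≈ 0.79

d = 1/p = 1/4.83×10^-3″ = 207.0 pc
M = m − 5 log₁₀ d + 5 = 11.66 − 5·2.3161 + 5 = 5.080
M − M_☉ = 5.080 − 4.83 = 0.250
L/L_☉ = 10^(−0.4 × 0.250) = 0.7945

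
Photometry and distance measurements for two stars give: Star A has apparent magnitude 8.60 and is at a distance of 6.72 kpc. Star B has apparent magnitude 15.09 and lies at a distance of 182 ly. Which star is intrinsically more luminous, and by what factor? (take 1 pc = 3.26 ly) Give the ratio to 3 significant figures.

Star A: d = 6.72 kpc = 6720 pc
Star A: M = m − 5 log₁₀ d + 5 = 8.60 − 5·3.8274 + 5 = -5.537
Star B: d = 182 ly / 3.26 = 55.83 pc
Star B: M = m − 5 log₁₀ d + 5 = 15.09 − 5·1.7469 + 5 = 11.356
ΔM = M_A − M_B = -5.537 − (11.356) = -16.893; smaller M is more luminous → Star A.
L ratio = 10^(0.4 |ΔM|) = 10^6.757 = 5.715×10^6

Star A is more luminous, by a factor of 5.72×10^6.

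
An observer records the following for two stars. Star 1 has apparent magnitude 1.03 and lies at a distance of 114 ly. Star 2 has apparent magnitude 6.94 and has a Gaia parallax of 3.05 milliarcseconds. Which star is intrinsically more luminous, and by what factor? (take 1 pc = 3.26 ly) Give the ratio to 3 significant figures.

Star 1 is more luminous, by a factor of 2.63.

Star 1: d = 114 ly / 3.26 = 34.97 pc
Star 1: M = m − 5 log₁₀ d + 5 = 1.03 − 5·1.5437 + 5 = -1.688
Star 2: p = 3.05 mas = 3.05×10^-3″ → d = 1/p = 327.9 pc
Star 2: M = m − 5 log₁₀ d + 5 = 6.94 − 5·2.5157 + 5 = -0.639
ΔM = M_1 − M_2 = -1.688 − (-0.639) = -1.050; smaller M is more luminous → Star 1.
L ratio = 10^(0.4 |ΔM|) = 10^0.420 = 2.630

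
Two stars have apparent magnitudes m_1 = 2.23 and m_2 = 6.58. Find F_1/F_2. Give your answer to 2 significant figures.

F_1/F_2 ≈ 55

Δm = 2.23 − (6.58) = -4.35
Flux ratio = 10^(−0.4 Δm) = 10^(−0.4 × -4.35) = 10^1.740 = 54.95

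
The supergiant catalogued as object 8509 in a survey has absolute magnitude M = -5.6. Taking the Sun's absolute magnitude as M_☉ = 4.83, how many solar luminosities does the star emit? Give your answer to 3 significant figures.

L/L_☉ ≈ 14900

M − M_☉ = -5.6 − 4.83 = -10.430
L/L_☉ = 10^(−0.4 (M − M_☉)) = 10^4.172 = 14860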